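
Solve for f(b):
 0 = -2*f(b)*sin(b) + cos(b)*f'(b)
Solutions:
 f(b) = C1/cos(b)^2


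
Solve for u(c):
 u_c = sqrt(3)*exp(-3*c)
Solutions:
 u(c) = C1 - sqrt(3)*exp(-3*c)/3


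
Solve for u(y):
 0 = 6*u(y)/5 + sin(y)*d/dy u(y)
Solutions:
 u(y) = C1*(cos(y) + 1)^(3/5)/(cos(y) - 1)^(3/5)


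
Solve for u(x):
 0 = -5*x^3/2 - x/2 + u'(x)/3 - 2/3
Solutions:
 u(x) = C1 + 15*x^4/8 + 3*x^2/4 + 2*x


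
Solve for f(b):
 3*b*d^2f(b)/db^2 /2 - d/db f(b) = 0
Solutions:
 f(b) = C1 + C2*b^(5/3)


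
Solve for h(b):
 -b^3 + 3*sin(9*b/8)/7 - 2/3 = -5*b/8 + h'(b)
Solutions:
 h(b) = C1 - b^4/4 + 5*b^2/16 - 2*b/3 - 8*cos(9*b/8)/21


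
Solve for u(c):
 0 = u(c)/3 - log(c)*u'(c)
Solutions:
 u(c) = C1*exp(li(c)/3)


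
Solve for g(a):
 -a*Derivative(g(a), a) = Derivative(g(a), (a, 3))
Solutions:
 g(a) = C1 + Integral(C2*airyai(-a) + C3*airybi(-a), a)


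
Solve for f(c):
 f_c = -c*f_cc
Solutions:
 f(c) = C1 + C2*log(c)


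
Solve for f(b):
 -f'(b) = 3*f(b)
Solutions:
 f(b) = C1*exp(-3*b)


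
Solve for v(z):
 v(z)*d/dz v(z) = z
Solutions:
 v(z) = -sqrt(C1 + z^2)
 v(z) = sqrt(C1 + z^2)


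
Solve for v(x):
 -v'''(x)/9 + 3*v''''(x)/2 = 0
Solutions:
 v(x) = C1 + C2*x + C3*x^2 + C4*exp(2*x/27)


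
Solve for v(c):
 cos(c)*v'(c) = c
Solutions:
 v(c) = C1 + Integral(c/cos(c), c)


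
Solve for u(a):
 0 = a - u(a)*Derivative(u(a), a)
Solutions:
 u(a) = -sqrt(C1 + a^2)
 u(a) = sqrt(C1 + a^2)


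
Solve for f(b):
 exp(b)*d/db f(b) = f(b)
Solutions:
 f(b) = C1*exp(-exp(-b))


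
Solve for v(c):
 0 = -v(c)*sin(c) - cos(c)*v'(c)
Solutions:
 v(c) = C1*cos(c)


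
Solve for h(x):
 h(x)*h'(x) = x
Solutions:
 h(x) = -sqrt(C1 + x^2)
 h(x) = sqrt(C1 + x^2)


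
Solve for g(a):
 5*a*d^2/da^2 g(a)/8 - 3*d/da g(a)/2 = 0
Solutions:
 g(a) = C1 + C2*a^(17/5)


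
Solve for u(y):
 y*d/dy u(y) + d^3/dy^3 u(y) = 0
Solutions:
 u(y) = C1 + Integral(C2*airyai(-y) + C3*airybi(-y), y)


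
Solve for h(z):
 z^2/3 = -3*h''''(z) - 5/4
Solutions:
 h(z) = C1 + C2*z + C3*z^2 + C4*z^3 - z^6/3240 - 5*z^4/288


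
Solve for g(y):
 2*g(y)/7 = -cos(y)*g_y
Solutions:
 g(y) = C1*(sin(y) - 1)^(1/7)/(sin(y) + 1)^(1/7)


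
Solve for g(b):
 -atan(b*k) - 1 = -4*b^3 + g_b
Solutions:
 g(b) = C1 + b^4 - b - Piecewise((b*atan(b*k) - log(b^2*k^2 + 1)/(2*k), Ne(k, 0)), (0, True))


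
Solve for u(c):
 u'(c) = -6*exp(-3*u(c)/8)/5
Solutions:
 u(c) = 8*log(C1 - 9*c/20)/3
 u(c) = 8*log(5^(2/3)*(-3^(1/3) - 3^(5/6)*I)*(C1 - 6*c)^(1/3)/20)
 u(c) = 8*log(5^(2/3)*(-3^(1/3) + 3^(5/6)*I)*(C1 - 6*c)^(1/3)/20)


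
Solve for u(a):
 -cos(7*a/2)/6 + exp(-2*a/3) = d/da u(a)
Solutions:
 u(a) = C1 - sin(7*a/2)/21 - 3*exp(-2*a/3)/2


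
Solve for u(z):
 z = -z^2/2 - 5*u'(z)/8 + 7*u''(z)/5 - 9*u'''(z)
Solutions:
 u(z) = C1 - 4*z^3/15 - 324*z^2/125 + 35712*z/3125 + (C2*sin(sqrt(2054)*z/180) + C3*cos(sqrt(2054)*z/180))*exp(7*z/90)


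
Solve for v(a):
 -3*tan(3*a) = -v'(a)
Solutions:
 v(a) = C1 - log(cos(3*a))


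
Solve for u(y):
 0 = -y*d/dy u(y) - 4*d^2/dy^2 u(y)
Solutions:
 u(y) = C1 + C2*erf(sqrt(2)*y/4)


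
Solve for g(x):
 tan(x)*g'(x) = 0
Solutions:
 g(x) = C1


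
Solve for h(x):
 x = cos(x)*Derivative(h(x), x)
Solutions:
 h(x) = C1 + Integral(x/cos(x), x)


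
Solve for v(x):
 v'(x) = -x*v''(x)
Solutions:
 v(x) = C1 + C2*log(x)


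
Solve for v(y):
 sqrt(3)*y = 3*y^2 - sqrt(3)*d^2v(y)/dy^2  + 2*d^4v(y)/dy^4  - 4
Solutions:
 v(y) = C1 + C2*y + C3*exp(-sqrt(2)*3^(1/4)*y/2) + C4*exp(sqrt(2)*3^(1/4)*y/2) + sqrt(3)*y^4/12 - y^3/6 + y^2*(2 - 2*sqrt(3)/3)


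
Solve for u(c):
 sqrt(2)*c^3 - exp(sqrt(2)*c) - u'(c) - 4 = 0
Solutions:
 u(c) = C1 + sqrt(2)*c^4/4 - 4*c - sqrt(2)*exp(sqrt(2)*c)/2


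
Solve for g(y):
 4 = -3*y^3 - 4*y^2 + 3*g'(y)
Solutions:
 g(y) = C1 + y^4/4 + 4*y^3/9 + 4*y/3


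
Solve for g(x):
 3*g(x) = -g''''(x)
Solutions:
 g(x) = (C1*sin(sqrt(2)*3^(1/4)*x/2) + C2*cos(sqrt(2)*3^(1/4)*x/2))*exp(-sqrt(2)*3^(1/4)*x/2) + (C3*sin(sqrt(2)*3^(1/4)*x/2) + C4*cos(sqrt(2)*3^(1/4)*x/2))*exp(sqrt(2)*3^(1/4)*x/2)


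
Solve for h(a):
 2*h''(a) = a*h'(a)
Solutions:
 h(a) = C1 + C2*erfi(a/2)


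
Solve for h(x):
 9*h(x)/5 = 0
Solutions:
 h(x) = 0


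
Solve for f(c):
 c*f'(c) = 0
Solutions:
 f(c) = C1


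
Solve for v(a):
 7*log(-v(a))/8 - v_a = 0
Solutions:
 -li(-v(a)) = C1 + 7*a/8


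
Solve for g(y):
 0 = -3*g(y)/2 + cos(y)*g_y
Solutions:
 g(y) = C1*(sin(y) + 1)^(3/4)/(sin(y) - 1)^(3/4)


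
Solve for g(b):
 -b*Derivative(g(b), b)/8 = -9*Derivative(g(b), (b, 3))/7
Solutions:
 g(b) = C1 + Integral(C2*airyai(21^(1/3)*b/6) + C3*airybi(21^(1/3)*b/6), b)


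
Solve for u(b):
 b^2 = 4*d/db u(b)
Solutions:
 u(b) = C1 + b^3/12


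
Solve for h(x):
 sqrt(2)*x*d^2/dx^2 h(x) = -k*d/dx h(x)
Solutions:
 h(x) = C1 + x^(-sqrt(2)*re(k)/2 + 1)*(C2*sin(sqrt(2)*log(x)*Abs(im(k))/2) + C3*cos(sqrt(2)*log(x)*im(k)/2))


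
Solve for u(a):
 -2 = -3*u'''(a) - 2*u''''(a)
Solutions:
 u(a) = C1 + C2*a + C3*a^2 + C4*exp(-3*a/2) + a^3/9


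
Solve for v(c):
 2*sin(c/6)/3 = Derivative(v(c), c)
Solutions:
 v(c) = C1 - 4*cos(c/6)


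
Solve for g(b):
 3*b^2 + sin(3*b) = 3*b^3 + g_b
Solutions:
 g(b) = C1 - 3*b^4/4 + b^3 - cos(3*b)/3


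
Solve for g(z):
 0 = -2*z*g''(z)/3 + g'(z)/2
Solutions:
 g(z) = C1 + C2*z^(7/4)


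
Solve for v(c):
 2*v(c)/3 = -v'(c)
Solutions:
 v(c) = C1*exp(-2*c/3)


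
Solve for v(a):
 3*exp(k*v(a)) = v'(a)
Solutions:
 v(a) = Piecewise((log(-1/(C1*k + 3*a*k))/k, Ne(k, 0)), (nan, True))
 v(a) = Piecewise((C1 + 3*a, Eq(k, 0)), (nan, True))


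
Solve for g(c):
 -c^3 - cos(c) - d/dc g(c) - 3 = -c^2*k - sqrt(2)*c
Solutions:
 g(c) = C1 - c^4/4 + c^3*k/3 + sqrt(2)*c^2/2 - 3*c - sin(c)


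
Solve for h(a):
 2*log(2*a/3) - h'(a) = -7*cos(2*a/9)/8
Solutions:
 h(a) = C1 + 2*a*log(a) - 2*a*log(3) - 2*a + 2*a*log(2) + 63*sin(2*a/9)/16


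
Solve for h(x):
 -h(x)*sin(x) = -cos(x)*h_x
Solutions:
 h(x) = C1/cos(x)


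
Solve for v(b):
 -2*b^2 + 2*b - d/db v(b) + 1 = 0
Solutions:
 v(b) = C1 - 2*b^3/3 + b^2 + b


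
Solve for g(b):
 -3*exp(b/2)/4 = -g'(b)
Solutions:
 g(b) = C1 + 3*exp(b/2)/2


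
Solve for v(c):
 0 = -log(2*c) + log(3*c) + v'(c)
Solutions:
 v(c) = C1 - c*log(3) + c*log(2)


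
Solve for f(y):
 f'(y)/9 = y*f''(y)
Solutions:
 f(y) = C1 + C2*y^(10/9)


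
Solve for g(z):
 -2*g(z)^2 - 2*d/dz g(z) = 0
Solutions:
 g(z) = 1/(C1 + z)


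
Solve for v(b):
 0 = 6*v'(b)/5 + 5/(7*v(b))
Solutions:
 v(b) = -sqrt(C1 - 525*b)/21
 v(b) = sqrt(C1 - 525*b)/21


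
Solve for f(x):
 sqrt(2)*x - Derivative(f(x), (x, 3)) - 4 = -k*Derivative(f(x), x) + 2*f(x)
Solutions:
 f(x) = C1*exp(x*(-2*k/((-3^(1/3) + 3^(5/6)*I)*(sqrt(3)*sqrt(27 - k^3) + 9)^(1/3)) + 3^(1/3)*(sqrt(3)*sqrt(27 - k^3) + 9)^(1/3)/6 - 3^(5/6)*I*(sqrt(3)*sqrt(27 - k^3) + 9)^(1/3)/6)) + C2*exp(x*(2*k/((3^(1/3) + 3^(5/6)*I)*(sqrt(3)*sqrt(27 - k^3) + 9)^(1/3)) + 3^(1/3)*(sqrt(3)*sqrt(27 - k^3) + 9)^(1/3)/6 + 3^(5/6)*I*(sqrt(3)*sqrt(27 - k^3) + 9)^(1/3)/6)) + C3*exp(-3^(1/3)*x*(3^(1/3)*k/(sqrt(3)*sqrt(27 - k^3) + 9)^(1/3) + (sqrt(3)*sqrt(27 - k^3) + 9)^(1/3))/3) + sqrt(2)*k/4 + sqrt(2)*x/2 - 2


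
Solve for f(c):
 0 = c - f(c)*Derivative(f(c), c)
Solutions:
 f(c) = -sqrt(C1 + c^2)
 f(c) = sqrt(C1 + c^2)


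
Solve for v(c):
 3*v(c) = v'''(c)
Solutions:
 v(c) = C3*exp(3^(1/3)*c) + (C1*sin(3^(5/6)*c/2) + C2*cos(3^(5/6)*c/2))*exp(-3^(1/3)*c/2)


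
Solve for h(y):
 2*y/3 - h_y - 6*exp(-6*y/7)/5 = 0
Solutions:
 h(y) = C1 + y^2/3 + 7*exp(-6*y/7)/5


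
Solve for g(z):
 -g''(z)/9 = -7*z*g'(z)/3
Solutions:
 g(z) = C1 + C2*erfi(sqrt(42)*z/2)


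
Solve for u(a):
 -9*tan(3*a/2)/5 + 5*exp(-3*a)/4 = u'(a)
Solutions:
 u(a) = C1 - 3*log(tan(3*a/2)^2 + 1)/5 - 5*exp(-3*a)/12


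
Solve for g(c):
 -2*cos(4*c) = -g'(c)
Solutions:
 g(c) = C1 + sin(4*c)/2


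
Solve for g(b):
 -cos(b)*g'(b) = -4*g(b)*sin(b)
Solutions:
 g(b) = C1/cos(b)^4


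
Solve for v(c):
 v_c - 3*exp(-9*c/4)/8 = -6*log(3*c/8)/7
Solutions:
 v(c) = C1 - 6*c*log(c)/7 + 6*c*(-log(3) + 1 + 3*log(2))/7 - exp(-9*c/4)/6


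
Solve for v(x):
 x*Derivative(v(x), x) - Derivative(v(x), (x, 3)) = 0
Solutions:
 v(x) = C1 + Integral(C2*airyai(x) + C3*airybi(x), x)


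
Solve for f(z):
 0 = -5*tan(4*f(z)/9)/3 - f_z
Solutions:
 f(z) = -9*asin(C1*exp(-20*z/27))/4 + 9*pi/4
 f(z) = 9*asin(C1*exp(-20*z/27))/4


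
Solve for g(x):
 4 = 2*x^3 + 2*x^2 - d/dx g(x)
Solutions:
 g(x) = C1 + x^4/2 + 2*x^3/3 - 4*x


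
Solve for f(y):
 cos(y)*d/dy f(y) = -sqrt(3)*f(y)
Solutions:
 f(y) = C1*(sin(y) - 1)^(sqrt(3)/2)/(sin(y) + 1)^(sqrt(3)/2)


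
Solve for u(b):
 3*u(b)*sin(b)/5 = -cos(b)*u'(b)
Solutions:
 u(b) = C1*cos(b)^(3/5)


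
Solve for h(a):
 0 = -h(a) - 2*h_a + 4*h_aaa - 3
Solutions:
 h(a) = C1*exp(-3^(1/3)*a*(2*3^(1/3)/(sqrt(57) + 9)^(1/3) + (sqrt(57) + 9)^(1/3))/12)*sin(3^(1/6)*a*(-3^(2/3)*(sqrt(57) + 9)^(1/3) + 6/(sqrt(57) + 9)^(1/3))/12) + C2*exp(-3^(1/3)*a*(2*3^(1/3)/(sqrt(57) + 9)^(1/3) + (sqrt(57) + 9)^(1/3))/12)*cos(3^(1/6)*a*(-3^(2/3)*(sqrt(57) + 9)^(1/3) + 6/(sqrt(57) + 9)^(1/3))/12) + C3*exp(3^(1/3)*a*(2*3^(1/3)/(sqrt(57) + 9)^(1/3) + (sqrt(57) + 9)^(1/3))/6) - 3


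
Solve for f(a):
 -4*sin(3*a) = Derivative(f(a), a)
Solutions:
 f(a) = C1 + 4*cos(3*a)/3


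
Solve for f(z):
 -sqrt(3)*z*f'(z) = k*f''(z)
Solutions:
 f(z) = C1 + C2*sqrt(k)*erf(sqrt(2)*3^(1/4)*z*sqrt(1/k)/2)


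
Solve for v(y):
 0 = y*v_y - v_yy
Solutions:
 v(y) = C1 + C2*erfi(sqrt(2)*y/2)


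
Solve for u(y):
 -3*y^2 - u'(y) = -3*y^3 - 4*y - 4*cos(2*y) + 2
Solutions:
 u(y) = C1 + 3*y^4/4 - y^3 + 2*y^2 - 2*y + 2*sin(2*y)


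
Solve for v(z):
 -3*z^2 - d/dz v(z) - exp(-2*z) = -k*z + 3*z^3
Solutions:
 v(z) = C1 + k*z^2/2 - 3*z^4/4 - z^3 + exp(-2*z)/2


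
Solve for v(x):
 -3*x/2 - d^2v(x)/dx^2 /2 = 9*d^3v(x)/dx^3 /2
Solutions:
 v(x) = C1 + C2*x + C3*exp(-x/9) - x^3/2 + 27*x^2/2


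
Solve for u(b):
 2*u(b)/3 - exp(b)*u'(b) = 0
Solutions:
 u(b) = C1*exp(-2*exp(-b)/3)


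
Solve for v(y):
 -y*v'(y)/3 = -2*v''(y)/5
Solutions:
 v(y) = C1 + C2*erfi(sqrt(15)*y/6)


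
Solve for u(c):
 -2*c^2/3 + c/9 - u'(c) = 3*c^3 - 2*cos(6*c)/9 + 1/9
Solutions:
 u(c) = C1 - 3*c^4/4 - 2*c^3/9 + c^2/18 - c/9 + sin(6*c)/27


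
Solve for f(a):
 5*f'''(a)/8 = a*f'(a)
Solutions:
 f(a) = C1 + Integral(C2*airyai(2*5^(2/3)*a/5) + C3*airybi(2*5^(2/3)*a/5), a)


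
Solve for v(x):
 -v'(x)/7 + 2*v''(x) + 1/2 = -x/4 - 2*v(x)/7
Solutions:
 v(x) = -7*x/8 + (C1*sin(sqrt(111)*x/28) + C2*cos(sqrt(111)*x/28))*exp(x/28) - 35/16


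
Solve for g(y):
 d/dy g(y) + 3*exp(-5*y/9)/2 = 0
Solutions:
 g(y) = C1 + 27*exp(-5*y/9)/10


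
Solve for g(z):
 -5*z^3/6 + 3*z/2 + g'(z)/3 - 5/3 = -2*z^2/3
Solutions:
 g(z) = C1 + 5*z^4/8 - 2*z^3/3 - 9*z^2/4 + 5*z


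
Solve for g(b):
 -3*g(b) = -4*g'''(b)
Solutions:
 g(b) = C3*exp(6^(1/3)*b/2) + (C1*sin(2^(1/3)*3^(5/6)*b/4) + C2*cos(2^(1/3)*3^(5/6)*b/4))*exp(-6^(1/3)*b/4)


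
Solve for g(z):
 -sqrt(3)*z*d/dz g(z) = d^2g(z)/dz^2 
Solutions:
 g(z) = C1 + C2*erf(sqrt(2)*3^(1/4)*z/2)


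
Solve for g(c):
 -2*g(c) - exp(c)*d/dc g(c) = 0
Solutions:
 g(c) = C1*exp(2*exp(-c))


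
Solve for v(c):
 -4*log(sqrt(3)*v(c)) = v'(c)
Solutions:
 Integral(1/(2*log(_y) + log(3)), (_y, v(c)))/2 = C1 - c


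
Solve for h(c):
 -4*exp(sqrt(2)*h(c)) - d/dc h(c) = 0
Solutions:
 h(c) = sqrt(2)*(2*log(1/(C1 + 4*c)) - log(2))/4


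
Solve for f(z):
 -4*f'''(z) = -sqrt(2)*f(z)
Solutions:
 f(z) = C3*exp(sqrt(2)*z/2) + (C1*sin(sqrt(6)*z/4) + C2*cos(sqrt(6)*z/4))*exp(-sqrt(2)*z/4)


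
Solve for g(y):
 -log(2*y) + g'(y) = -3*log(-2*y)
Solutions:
 g(y) = C1 - 2*y*log(y) + y*(-2*log(2) + 2 - 3*I*pi)


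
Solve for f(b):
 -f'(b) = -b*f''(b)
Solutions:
 f(b) = C1 + C2*b^2


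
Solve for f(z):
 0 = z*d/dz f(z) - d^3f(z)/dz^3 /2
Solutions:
 f(z) = C1 + Integral(C2*airyai(2^(1/3)*z) + C3*airybi(2^(1/3)*z), z)


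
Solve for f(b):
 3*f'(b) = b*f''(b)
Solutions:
 f(b) = C1 + C2*b^4


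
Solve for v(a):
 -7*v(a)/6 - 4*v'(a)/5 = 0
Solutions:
 v(a) = C1*exp(-35*a/24)


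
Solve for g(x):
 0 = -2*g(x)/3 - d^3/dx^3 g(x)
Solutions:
 g(x) = C3*exp(-2^(1/3)*3^(2/3)*x/3) + (C1*sin(2^(1/3)*3^(1/6)*x/2) + C2*cos(2^(1/3)*3^(1/6)*x/2))*exp(2^(1/3)*3^(2/3)*x/6)


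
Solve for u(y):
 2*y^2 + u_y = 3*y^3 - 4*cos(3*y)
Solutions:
 u(y) = C1 + 3*y^4/4 - 2*y^3/3 - 4*sin(3*y)/3


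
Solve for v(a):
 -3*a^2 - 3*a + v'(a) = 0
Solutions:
 v(a) = C1 + a^3 + 3*a^2/2


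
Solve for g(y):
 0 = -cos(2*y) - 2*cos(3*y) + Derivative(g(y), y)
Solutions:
 g(y) = C1 + sin(2*y)/2 + 2*sin(3*y)/3


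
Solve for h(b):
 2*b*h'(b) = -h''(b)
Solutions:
 h(b) = C1 + C2*erf(b)


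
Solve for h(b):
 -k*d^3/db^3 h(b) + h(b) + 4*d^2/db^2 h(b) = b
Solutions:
 h(b) = C1*exp(b*(-(sqrt(((27 + 128/k^2)^2 - 16384/k^4)/k^2)/2 - 27/(2*k) - 64/k^3)^(1/3) + 4/k - 16/(k^2*(sqrt(((27 + 128/k^2)^2 - 16384/k^4)/k^2)/2 - 27/(2*k) - 64/k^3)^(1/3)))/3) + C2*exp(b*((sqrt(((27 + 128/k^2)^2 - 16384/k^4)/k^2)/2 - 27/(2*k) - 64/k^3)^(1/3) - sqrt(3)*I*(sqrt(((27 + 128/k^2)^2 - 16384/k^4)/k^2)/2 - 27/(2*k) - 64/k^3)^(1/3) + 8/k - 64/(k^2*(-1 + sqrt(3)*I)*(sqrt(((27 + 128/k^2)^2 - 16384/k^4)/k^2)/2 - 27/(2*k) - 64/k^3)^(1/3)))/6) + C3*exp(b*((sqrt(((27 + 128/k^2)^2 - 16384/k^4)/k^2)/2 - 27/(2*k) - 64/k^3)^(1/3) + sqrt(3)*I*(sqrt(((27 + 128/k^2)^2 - 16384/k^4)/k^2)/2 - 27/(2*k) - 64/k^3)^(1/3) + 8/k + 64/(k^2*(1 + sqrt(3)*I)*(sqrt(((27 + 128/k^2)^2 - 16384/k^4)/k^2)/2 - 27/(2*k) - 64/k^3)^(1/3)))/6) + b


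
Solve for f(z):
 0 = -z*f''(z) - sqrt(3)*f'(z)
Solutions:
 f(z) = C1 + C2*z^(1 - sqrt(3))


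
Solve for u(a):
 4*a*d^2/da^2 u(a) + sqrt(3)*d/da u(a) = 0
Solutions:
 u(a) = C1 + C2*a^(1 - sqrt(3)/4)


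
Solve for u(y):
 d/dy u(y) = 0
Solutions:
 u(y) = C1


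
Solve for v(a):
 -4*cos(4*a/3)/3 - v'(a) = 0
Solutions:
 v(a) = C1 - sin(4*a/3)


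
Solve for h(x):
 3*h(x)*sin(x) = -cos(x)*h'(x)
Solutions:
 h(x) = C1*cos(x)^3


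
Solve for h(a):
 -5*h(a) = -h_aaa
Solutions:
 h(a) = C3*exp(5^(1/3)*a) + (C1*sin(sqrt(3)*5^(1/3)*a/2) + C2*cos(sqrt(3)*5^(1/3)*a/2))*exp(-5^(1/3)*a/2)


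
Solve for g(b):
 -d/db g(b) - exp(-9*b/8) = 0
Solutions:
 g(b) = C1 + 8*exp(-9*b/8)/9


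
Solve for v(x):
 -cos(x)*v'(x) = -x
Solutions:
 v(x) = C1 + Integral(x/cos(x), x)


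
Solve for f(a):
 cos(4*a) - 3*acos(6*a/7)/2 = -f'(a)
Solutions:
 f(a) = C1 + 3*a*acos(6*a/7)/2 - sqrt(49 - 36*a^2)/4 - sin(4*a)/4


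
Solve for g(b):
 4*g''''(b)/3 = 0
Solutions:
 g(b) = C1 + C2*b + C3*b^2 + C4*b^3


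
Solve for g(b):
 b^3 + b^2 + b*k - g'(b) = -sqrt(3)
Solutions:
 g(b) = C1 + b^4/4 + b^3/3 + b^2*k/2 + sqrt(3)*b


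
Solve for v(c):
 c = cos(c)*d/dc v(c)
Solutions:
 v(c) = C1 + Integral(c/cos(c), c)


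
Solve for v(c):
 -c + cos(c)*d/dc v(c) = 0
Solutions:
 v(c) = C1 + Integral(c/cos(c), c)


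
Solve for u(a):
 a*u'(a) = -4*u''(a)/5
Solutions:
 u(a) = C1 + C2*erf(sqrt(10)*a/4)


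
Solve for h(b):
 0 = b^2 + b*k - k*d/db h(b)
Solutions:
 h(b) = C1 + b^3/(3*k) + b^2/2


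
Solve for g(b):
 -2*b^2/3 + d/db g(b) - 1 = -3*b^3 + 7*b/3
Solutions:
 g(b) = C1 - 3*b^4/4 + 2*b^3/9 + 7*b^2/6 + b


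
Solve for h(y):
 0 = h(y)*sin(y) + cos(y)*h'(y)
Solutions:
 h(y) = C1*cos(y)


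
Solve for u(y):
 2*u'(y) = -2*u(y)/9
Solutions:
 u(y) = C1*exp(-y/9)


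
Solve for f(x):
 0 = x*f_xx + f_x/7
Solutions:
 f(x) = C1 + C2*x^(6/7)


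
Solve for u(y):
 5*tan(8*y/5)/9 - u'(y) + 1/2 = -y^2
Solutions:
 u(y) = C1 + y^3/3 + y/2 - 25*log(cos(8*y/5))/72


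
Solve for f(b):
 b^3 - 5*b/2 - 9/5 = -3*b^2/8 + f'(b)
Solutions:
 f(b) = C1 + b^4/4 + b^3/8 - 5*b^2/4 - 9*b/5


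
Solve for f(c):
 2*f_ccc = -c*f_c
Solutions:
 f(c) = C1 + Integral(C2*airyai(-2^(2/3)*c/2) + C3*airybi(-2^(2/3)*c/2), c)


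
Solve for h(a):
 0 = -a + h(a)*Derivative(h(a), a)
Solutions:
 h(a) = -sqrt(C1 + a^2)
 h(a) = sqrt(C1 + a^2)


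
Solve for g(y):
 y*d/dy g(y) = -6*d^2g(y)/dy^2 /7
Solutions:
 g(y) = C1 + C2*erf(sqrt(21)*y/6)


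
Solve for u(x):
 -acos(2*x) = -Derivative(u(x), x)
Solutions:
 u(x) = C1 + x*acos(2*x) - sqrt(1 - 4*x^2)/2


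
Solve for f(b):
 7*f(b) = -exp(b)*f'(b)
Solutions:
 f(b) = C1*exp(7*exp(-b))


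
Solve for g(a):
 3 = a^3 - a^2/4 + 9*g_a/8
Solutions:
 g(a) = C1 - 2*a^4/9 + 2*a^3/27 + 8*a/3


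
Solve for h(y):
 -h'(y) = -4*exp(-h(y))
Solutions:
 h(y) = log(C1 + 4*y)


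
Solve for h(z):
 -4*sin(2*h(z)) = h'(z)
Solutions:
 h(z) = pi - acos((-C1 - exp(16*z))/(C1 - exp(16*z)))/2
 h(z) = acos((-C1 - exp(16*z))/(C1 - exp(16*z)))/2


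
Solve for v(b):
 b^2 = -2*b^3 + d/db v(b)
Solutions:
 v(b) = C1 + b^4/2 + b^3/3


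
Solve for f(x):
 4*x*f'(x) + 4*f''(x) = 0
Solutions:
 f(x) = C1 + C2*erf(sqrt(2)*x/2)


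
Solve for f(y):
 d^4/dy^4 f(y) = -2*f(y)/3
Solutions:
 f(y) = (C1*sin(6^(3/4)*y/6) + C2*cos(6^(3/4)*y/6))*exp(-6^(3/4)*y/6) + (C3*sin(6^(3/4)*y/6) + C4*cos(6^(3/4)*y/6))*exp(6^(3/4)*y/6)


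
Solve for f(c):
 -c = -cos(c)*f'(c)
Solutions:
 f(c) = C1 + Integral(c/cos(c), c)


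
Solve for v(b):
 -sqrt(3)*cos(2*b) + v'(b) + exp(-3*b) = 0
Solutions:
 v(b) = C1 + sqrt(3)*sin(2*b)/2 + exp(-3*b)/3


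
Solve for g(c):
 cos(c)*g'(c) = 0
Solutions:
 g(c) = C1


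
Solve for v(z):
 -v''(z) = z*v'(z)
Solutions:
 v(z) = C1 + C2*erf(sqrt(2)*z/2)


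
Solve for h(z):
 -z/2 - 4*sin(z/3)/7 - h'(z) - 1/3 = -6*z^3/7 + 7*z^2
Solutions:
 h(z) = C1 + 3*z^4/14 - 7*z^3/3 - z^2/4 - z/3 + 12*cos(z/3)/7


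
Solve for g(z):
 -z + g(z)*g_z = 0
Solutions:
 g(z) = -sqrt(C1 + z^2)
 g(z) = sqrt(C1 + z^2)


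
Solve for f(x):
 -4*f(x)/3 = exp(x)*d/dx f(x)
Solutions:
 f(x) = C1*exp(4*exp(-x)/3)


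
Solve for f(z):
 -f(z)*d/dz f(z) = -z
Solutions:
 f(z) = -sqrt(C1 + z^2)
 f(z) = sqrt(C1 + z^2)


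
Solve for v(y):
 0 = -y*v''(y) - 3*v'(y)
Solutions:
 v(y) = C1 + C2/y^2


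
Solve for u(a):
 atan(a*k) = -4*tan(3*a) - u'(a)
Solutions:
 u(a) = C1 - Piecewise((a*atan(a*k) - log(a^2*k^2 + 1)/(2*k), Ne(k, 0)), (0, True)) + 4*log(cos(3*a))/3


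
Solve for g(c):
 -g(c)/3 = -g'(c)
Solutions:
 g(c) = C1*exp(c/3)


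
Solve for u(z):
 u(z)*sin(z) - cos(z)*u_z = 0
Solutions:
 u(z) = C1/cos(z)


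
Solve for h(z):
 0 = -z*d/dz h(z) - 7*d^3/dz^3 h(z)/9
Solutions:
 h(z) = C1 + Integral(C2*airyai(-21^(2/3)*z/7) + C3*airybi(-21^(2/3)*z/7), z)


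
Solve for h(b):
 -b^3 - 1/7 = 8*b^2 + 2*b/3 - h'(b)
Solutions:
 h(b) = C1 + b^4/4 + 8*b^3/3 + b^2/3 + b/7


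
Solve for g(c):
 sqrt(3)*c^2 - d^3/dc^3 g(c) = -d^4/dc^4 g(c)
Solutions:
 g(c) = C1 + C2*c + C3*c^2 + C4*exp(c) + sqrt(3)*c^5/60 + sqrt(3)*c^4/12 + sqrt(3)*c^3/3


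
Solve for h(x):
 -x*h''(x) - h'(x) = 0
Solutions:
 h(x) = C1 + C2*log(x)


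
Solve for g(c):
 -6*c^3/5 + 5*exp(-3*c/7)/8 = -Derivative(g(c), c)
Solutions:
 g(c) = C1 + 3*c^4/10 + 35*exp(-3*c/7)/24


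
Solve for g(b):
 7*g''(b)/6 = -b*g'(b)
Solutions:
 g(b) = C1 + C2*erf(sqrt(21)*b/7)


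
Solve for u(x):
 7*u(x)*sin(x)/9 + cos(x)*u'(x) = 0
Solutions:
 u(x) = C1*cos(x)^(7/9)


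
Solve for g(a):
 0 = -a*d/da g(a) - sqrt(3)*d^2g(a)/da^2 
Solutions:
 g(a) = C1 + C2*erf(sqrt(2)*3^(3/4)*a/6)


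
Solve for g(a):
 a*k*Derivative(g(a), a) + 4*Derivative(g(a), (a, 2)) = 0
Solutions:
 g(a) = Piecewise((-sqrt(2)*sqrt(pi)*C1*erf(sqrt(2)*a*sqrt(k)/4)/sqrt(k) - C2, (k > 0) | (k < 0)), (-C1*a - C2, True))


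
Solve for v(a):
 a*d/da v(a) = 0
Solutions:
 v(a) = C1


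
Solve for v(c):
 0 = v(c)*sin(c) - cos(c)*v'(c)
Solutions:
 v(c) = C1/cos(c)


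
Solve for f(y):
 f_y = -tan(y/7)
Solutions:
 f(y) = C1 + 7*log(cos(y/7))


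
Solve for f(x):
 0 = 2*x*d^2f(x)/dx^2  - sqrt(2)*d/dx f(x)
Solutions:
 f(x) = C1 + C2*x^(sqrt(2)/2 + 1)


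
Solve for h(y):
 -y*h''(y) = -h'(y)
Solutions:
 h(y) = C1 + C2*y^2


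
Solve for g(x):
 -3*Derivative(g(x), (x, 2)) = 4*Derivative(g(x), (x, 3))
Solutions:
 g(x) = C1 + C2*x + C3*exp(-3*x/4)


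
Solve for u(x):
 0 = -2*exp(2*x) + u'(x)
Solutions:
 u(x) = C1 + exp(2*x)


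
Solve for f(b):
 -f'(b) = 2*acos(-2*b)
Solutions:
 f(b) = C1 - 2*b*acos(-2*b) - sqrt(1 - 4*b^2)


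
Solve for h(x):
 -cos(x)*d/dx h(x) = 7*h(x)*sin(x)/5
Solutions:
 h(x) = C1*cos(x)^(7/5)


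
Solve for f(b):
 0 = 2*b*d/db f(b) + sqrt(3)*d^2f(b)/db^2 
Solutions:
 f(b) = C1 + C2*erf(3^(3/4)*b/3)


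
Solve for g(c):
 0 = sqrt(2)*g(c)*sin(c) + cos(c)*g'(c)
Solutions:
 g(c) = C1*cos(c)^(sqrt(2))


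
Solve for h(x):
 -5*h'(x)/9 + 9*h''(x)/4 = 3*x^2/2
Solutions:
 h(x) = C1 + C2*exp(20*x/81) - 9*x^3/10 - 2187*x^2/200 - 177147*x/2000


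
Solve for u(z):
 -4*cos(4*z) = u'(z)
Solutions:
 u(z) = C1 - sin(4*z)


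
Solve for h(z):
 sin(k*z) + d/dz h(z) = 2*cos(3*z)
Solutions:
 h(z) = C1 + 2*sin(3*z)/3 + cos(k*z)/k


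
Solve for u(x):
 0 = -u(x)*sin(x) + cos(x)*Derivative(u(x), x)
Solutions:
 u(x) = C1/cos(x)


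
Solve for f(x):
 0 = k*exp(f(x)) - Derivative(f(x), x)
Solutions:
 f(x) = log(-1/(C1 + k*x))


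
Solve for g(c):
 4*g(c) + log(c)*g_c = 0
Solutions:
 g(c) = C1*exp(-4*li(c))


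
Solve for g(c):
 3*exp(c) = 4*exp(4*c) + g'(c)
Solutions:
 g(c) = C1 - exp(4*c) + 3*exp(c)


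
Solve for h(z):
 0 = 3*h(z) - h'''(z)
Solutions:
 h(z) = C3*exp(3^(1/3)*z) + (C1*sin(3^(5/6)*z/2) + C2*cos(3^(5/6)*z/2))*exp(-3^(1/3)*z/2)


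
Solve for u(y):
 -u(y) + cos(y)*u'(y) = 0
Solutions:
 u(y) = C1*sqrt(sin(y) + 1)/sqrt(sin(y) - 1)


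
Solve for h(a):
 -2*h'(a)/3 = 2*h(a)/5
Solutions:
 h(a) = C1*exp(-3*a/5)


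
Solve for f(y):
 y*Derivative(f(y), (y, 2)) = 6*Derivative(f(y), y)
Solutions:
 f(y) = C1 + C2*y^7


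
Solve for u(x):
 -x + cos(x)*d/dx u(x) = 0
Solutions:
 u(x) = C1 + Integral(x/cos(x), x)


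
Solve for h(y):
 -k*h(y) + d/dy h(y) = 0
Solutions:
 h(y) = C1*exp(k*y)


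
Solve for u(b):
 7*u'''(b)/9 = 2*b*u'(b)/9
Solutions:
 u(b) = C1 + Integral(C2*airyai(2^(1/3)*7^(2/3)*b/7) + C3*airybi(2^(1/3)*7^(2/3)*b/7), b)


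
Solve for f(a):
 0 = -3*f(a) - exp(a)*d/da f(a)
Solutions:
 f(a) = C1*exp(3*exp(-a))


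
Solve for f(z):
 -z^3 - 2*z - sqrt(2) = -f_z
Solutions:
 f(z) = C1 + z^4/4 + z^2 + sqrt(2)*z


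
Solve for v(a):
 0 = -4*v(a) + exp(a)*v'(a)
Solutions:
 v(a) = C1*exp(-4*exp(-a))


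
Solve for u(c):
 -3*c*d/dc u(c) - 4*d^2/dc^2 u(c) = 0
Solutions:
 u(c) = C1 + C2*erf(sqrt(6)*c/4)


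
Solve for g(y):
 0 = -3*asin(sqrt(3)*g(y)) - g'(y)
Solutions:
 Integral(1/asin(sqrt(3)*_y), (_y, g(y))) = C1 - 3*y


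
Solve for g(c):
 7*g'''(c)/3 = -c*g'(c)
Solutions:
 g(c) = C1 + Integral(C2*airyai(-3^(1/3)*7^(2/3)*c/7) + C3*airybi(-3^(1/3)*7^(2/3)*c/7), c)


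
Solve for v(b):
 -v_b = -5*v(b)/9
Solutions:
 v(b) = C1*exp(5*b/9)


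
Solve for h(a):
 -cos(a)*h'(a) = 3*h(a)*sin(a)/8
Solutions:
 h(a) = C1*cos(a)^(3/8)


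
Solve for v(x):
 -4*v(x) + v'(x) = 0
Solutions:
 v(x) = C1*exp(4*x)


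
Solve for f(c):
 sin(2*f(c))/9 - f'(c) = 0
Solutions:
 -c/9 + log(cos(2*f(c)) - 1)/4 - log(cos(2*f(c)) + 1)/4 = C1


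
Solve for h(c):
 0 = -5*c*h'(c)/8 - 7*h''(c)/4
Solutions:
 h(c) = C1 + C2*erf(sqrt(35)*c/14)


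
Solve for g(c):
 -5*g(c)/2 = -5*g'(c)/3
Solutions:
 g(c) = C1*exp(3*c/2)


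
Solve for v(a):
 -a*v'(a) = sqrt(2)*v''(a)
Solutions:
 v(a) = C1 + C2*erf(2^(1/4)*a/2)


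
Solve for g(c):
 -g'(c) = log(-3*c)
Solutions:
 g(c) = C1 - c*log(-c) + c*(1 - log(3))


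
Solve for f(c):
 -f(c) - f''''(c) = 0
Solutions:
 f(c) = (C1*sin(sqrt(2)*c/2) + C2*cos(sqrt(2)*c/2))*exp(-sqrt(2)*c/2) + (C3*sin(sqrt(2)*c/2) + C4*cos(sqrt(2)*c/2))*exp(sqrt(2)*c/2)


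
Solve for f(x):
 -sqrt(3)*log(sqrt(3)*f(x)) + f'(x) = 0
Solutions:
 -2*sqrt(3)*Integral(1/(2*log(_y) + log(3)), (_y, f(x)))/3 = C1 - x


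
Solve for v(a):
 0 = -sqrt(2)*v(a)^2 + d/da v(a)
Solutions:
 v(a) = -1/(C1 + sqrt(2)*a)


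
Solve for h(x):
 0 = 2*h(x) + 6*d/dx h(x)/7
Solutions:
 h(x) = C1*exp(-7*x/3)


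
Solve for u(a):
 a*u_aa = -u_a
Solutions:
 u(a) = C1 + C2*log(a)


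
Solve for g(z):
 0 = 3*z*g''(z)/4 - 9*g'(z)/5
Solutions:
 g(z) = C1 + C2*z^(17/5)


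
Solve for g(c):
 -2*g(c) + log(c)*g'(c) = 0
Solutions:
 g(c) = C1*exp(2*li(c))


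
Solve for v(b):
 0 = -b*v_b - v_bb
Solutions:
 v(b) = C1 + C2*erf(sqrt(2)*b/2)


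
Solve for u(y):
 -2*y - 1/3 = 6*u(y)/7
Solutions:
 u(y) = -7*y/3 - 7/18


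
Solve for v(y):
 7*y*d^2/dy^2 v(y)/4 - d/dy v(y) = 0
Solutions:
 v(y) = C1 + C2*y^(11/7)


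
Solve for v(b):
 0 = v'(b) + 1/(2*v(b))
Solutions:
 v(b) = -sqrt(C1 - b)
 v(b) = sqrt(C1 - b)


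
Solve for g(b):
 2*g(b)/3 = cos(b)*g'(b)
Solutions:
 g(b) = C1*(sin(b) + 1)^(1/3)/(sin(b) - 1)^(1/3)


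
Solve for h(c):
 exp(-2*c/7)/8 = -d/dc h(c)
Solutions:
 h(c) = C1 + 7*exp(-2*c/7)/16


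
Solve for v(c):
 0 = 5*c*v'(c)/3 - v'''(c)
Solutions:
 v(c) = C1 + Integral(C2*airyai(3^(2/3)*5^(1/3)*c/3) + C3*airybi(3^(2/3)*5^(1/3)*c/3), c)


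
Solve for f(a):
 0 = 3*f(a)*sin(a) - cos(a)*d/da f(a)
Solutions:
 f(a) = C1/cos(a)^3


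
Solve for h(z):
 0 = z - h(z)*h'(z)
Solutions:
 h(z) = -sqrt(C1 + z^2)
 h(z) = sqrt(C1 + z^2)


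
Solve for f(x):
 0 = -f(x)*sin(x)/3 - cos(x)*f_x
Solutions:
 f(x) = C1*cos(x)^(1/3)


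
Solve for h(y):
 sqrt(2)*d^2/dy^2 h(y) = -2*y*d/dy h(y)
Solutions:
 h(y) = C1 + C2*erf(2^(3/4)*y/2)


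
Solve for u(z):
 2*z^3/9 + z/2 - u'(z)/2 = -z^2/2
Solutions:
 u(z) = C1 + z^4/9 + z^3/3 + z^2/2


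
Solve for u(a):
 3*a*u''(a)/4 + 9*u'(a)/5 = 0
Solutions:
 u(a) = C1 + C2/a^(7/5)


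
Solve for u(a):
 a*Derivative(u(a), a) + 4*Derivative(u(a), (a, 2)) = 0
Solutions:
 u(a) = C1 + C2*erf(sqrt(2)*a/4)


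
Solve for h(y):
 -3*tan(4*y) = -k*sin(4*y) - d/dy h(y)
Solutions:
 h(y) = C1 + k*cos(4*y)/4 - 3*log(cos(4*y))/4


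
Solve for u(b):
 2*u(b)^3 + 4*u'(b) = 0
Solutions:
 u(b) = -sqrt(-1/(C1 - b))
 u(b) = sqrt(-1/(C1 - b))


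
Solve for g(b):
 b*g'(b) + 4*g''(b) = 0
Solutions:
 g(b) = C1 + C2*erf(sqrt(2)*b/4)


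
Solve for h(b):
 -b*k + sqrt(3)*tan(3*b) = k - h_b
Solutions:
 h(b) = C1 + b^2*k/2 + b*k + sqrt(3)*log(cos(3*b))/3


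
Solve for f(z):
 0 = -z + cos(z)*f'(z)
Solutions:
 f(z) = C1 + Integral(z/cos(z), z)


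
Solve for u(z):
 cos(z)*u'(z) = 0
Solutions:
 u(z) = C1


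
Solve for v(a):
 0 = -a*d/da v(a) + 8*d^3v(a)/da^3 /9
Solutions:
 v(a) = C1 + Integral(C2*airyai(3^(2/3)*a/2) + C3*airybi(3^(2/3)*a/2), a)


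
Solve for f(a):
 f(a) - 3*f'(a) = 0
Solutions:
 f(a) = C1*exp(a/3)


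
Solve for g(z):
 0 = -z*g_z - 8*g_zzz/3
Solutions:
 g(z) = C1 + Integral(C2*airyai(-3^(1/3)*z/2) + C3*airybi(-3^(1/3)*z/2), z)


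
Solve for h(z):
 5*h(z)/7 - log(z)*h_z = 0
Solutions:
 h(z) = C1*exp(5*li(z)/7)


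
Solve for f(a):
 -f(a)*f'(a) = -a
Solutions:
 f(a) = -sqrt(C1 + a^2)
 f(a) = sqrt(C1 + a^2)


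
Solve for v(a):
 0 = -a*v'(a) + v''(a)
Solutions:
 v(a) = C1 + C2*erfi(sqrt(2)*a/2)


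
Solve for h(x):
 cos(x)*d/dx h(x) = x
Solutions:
 h(x) = C1 + Integral(x/cos(x), x)


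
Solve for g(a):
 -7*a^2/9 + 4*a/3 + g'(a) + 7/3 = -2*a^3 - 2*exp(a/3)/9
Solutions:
 g(a) = C1 - a^4/2 + 7*a^3/27 - 2*a^2/3 - 7*a/3 - 2*exp(a/3)/3


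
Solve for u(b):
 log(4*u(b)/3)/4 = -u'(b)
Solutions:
 4*Integral(1/(log(_y) - log(3) + 2*log(2)), (_y, u(b))) = C1 - b


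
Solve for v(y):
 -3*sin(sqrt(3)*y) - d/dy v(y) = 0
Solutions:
 v(y) = C1 + sqrt(3)*cos(sqrt(3)*y)


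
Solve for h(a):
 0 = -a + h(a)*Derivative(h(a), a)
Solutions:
 h(a) = -sqrt(C1 + a^2)
 h(a) = sqrt(C1 + a^2)


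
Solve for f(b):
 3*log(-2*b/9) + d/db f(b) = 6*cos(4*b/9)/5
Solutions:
 f(b) = C1 - 3*b*log(-b) - 3*b*log(2) + 3*b + 6*b*log(3) + 27*sin(4*b/9)/10


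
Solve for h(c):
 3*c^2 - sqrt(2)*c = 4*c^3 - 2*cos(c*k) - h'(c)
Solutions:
 h(c) = C1 + c^4 - c^3 + sqrt(2)*c^2/2 - 2*sin(c*k)/k


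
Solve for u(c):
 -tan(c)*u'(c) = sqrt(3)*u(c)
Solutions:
 u(c) = C1/sin(c)^(sqrt(3))


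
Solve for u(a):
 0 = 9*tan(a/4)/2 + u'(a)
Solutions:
 u(a) = C1 + 18*log(cos(a/4))


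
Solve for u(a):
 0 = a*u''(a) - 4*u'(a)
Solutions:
 u(a) = C1 + C2*a^5


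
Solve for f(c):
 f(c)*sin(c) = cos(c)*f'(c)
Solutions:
 f(c) = C1/cos(c)


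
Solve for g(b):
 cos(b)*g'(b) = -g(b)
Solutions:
 g(b) = C1*sqrt(sin(b) - 1)/sqrt(sin(b) + 1)


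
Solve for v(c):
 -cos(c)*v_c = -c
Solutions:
 v(c) = C1 + Integral(c/cos(c), c)


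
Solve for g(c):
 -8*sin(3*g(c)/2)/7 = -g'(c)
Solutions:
 -8*c/7 + log(cos(3*g(c)/2) - 1)/3 - log(cos(3*g(c)/2) + 1)/3 = C1


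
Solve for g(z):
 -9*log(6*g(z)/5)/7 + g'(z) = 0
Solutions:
 7*Integral(1/(-log(_y) - log(6) + log(5)), (_y, g(z)))/9 = C1 - z


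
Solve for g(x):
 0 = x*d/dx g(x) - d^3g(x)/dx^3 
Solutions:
 g(x) = C1 + Integral(C2*airyai(x) + C3*airybi(x), x)


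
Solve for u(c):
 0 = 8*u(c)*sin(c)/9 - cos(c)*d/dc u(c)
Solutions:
 u(c) = C1/cos(c)^(8/9)


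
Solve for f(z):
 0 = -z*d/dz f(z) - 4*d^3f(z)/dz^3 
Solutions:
 f(z) = C1 + Integral(C2*airyai(-2^(1/3)*z/2) + C3*airybi(-2^(1/3)*z/2), z)


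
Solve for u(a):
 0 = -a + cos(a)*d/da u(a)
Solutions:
 u(a) = C1 + Integral(a/cos(a), a)


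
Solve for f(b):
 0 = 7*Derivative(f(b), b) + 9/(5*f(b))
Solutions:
 f(b) = -sqrt(C1 - 630*b)/35
 f(b) = sqrt(C1 - 630*b)/35


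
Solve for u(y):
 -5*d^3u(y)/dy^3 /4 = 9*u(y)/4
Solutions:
 u(y) = C3*exp(-15^(2/3)*y/5) + (C1*sin(3*3^(1/6)*5^(2/3)*y/10) + C2*cos(3*3^(1/6)*5^(2/3)*y/10))*exp(15^(2/3)*y/10)


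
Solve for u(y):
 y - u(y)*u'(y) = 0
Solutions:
 u(y) = -sqrt(C1 + y^2)
 u(y) = sqrt(C1 + y^2)


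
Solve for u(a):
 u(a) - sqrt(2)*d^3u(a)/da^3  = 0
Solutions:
 u(a) = C3*exp(2^(5/6)*a/2) + (C1*sin(2^(5/6)*sqrt(3)*a/4) + C2*cos(2^(5/6)*sqrt(3)*a/4))*exp(-2^(5/6)*a/4)


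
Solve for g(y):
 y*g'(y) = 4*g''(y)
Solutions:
 g(y) = C1 + C2*erfi(sqrt(2)*y/4)


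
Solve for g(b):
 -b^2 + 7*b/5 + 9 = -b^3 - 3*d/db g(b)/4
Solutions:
 g(b) = C1 - b^4/3 + 4*b^3/9 - 14*b^2/15 - 12*b


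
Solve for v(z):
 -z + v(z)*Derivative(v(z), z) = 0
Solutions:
 v(z) = -sqrt(C1 + z^2)
 v(z) = sqrt(C1 + z^2)


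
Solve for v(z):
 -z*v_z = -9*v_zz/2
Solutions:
 v(z) = C1 + C2*erfi(z/3)


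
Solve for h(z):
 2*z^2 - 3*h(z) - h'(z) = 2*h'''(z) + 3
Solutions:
 h(z) = C3*exp(-z) + 2*z^2/3 - 4*z/9 + (C1*sin(sqrt(5)*z/2) + C2*cos(sqrt(5)*z/2))*exp(z/2) - 23/27


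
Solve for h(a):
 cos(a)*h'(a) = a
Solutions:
 h(a) = C1 + Integral(a/cos(a), a)


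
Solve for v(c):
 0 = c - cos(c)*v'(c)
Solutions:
 v(c) = C1 + Integral(c/cos(c), c)


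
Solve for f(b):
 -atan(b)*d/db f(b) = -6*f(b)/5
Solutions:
 f(b) = C1*exp(6*Integral(1/atan(b), b)/5)


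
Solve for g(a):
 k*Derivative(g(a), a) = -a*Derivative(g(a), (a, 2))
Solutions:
 g(a) = C1 + a^(1 - re(k))*(C2*sin(log(a)*Abs(im(k))) + C3*cos(log(a)*im(k)))


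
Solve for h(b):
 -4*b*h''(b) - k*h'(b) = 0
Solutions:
 h(b) = C1 + b^(1 - re(k)/4)*(C2*sin(log(b)*Abs(im(k))/4) + C3*cos(log(b)*im(k)/4))


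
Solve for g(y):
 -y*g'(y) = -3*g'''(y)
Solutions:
 g(y) = C1 + Integral(C2*airyai(3^(2/3)*y/3) + C3*airybi(3^(2/3)*y/3), y)


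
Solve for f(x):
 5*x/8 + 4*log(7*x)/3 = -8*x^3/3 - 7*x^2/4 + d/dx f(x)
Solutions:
 f(x) = C1 + 2*x^4/3 + 7*x^3/12 + 5*x^2/16 + 4*x*log(x)/3 - 4*x/3 + 4*x*log(7)/3


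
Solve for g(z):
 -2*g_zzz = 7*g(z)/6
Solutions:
 g(z) = C3*exp(z*(-126^(1/3) + 3*14^(1/3)*3^(2/3))/24)*sin(14^(1/3)*3^(1/6)*z/4) + C4*exp(z*(-126^(1/3) + 3*14^(1/3)*3^(2/3))/24)*cos(14^(1/3)*3^(1/6)*z/4) + C5*exp(-z*(126^(1/3) + 3*14^(1/3)*3^(2/3))/24) + (C1*sin(14^(1/3)*3^(1/6)*z/4) + C2*cos(14^(1/3)*3^(1/6)*z/4))*exp(126^(1/3)*z/12)


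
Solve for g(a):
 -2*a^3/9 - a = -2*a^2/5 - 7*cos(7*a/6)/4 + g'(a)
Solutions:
 g(a) = C1 - a^4/18 + 2*a^3/15 - a^2/2 + 3*sin(7*a/6)/2


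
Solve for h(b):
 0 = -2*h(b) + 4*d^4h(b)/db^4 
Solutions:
 h(b) = C1*exp(-2^(3/4)*b/2) + C2*exp(2^(3/4)*b/2) + C3*sin(2^(3/4)*b/2) + C4*cos(2^(3/4)*b/2)


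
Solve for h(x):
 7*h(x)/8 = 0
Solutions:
 h(x) = 0


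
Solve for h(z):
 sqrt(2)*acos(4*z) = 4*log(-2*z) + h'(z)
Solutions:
 h(z) = C1 - 4*z*log(-z) - 4*z*log(2) + 4*z + sqrt(2)*(z*acos(4*z) - sqrt(1 - 16*z^2)/4)


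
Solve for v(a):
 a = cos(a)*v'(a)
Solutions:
 v(a) = C1 + Integral(a/cos(a), a)


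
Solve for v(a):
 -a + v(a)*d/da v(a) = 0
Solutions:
 v(a) = -sqrt(C1 + a^2)
 v(a) = sqrt(C1 + a^2)


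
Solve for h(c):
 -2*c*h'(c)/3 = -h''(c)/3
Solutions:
 h(c) = C1 + C2*erfi(c)


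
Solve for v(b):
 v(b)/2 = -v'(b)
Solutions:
 v(b) = C1*exp(-b/2)


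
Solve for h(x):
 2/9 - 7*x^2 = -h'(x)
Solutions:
 h(x) = C1 + 7*x^3/3 - 2*x/9


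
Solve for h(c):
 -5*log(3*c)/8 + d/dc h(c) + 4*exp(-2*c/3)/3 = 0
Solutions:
 h(c) = C1 + 5*c*log(c)/8 + 5*c*(-1 + log(3))/8 + 2*exp(-2*c/3)


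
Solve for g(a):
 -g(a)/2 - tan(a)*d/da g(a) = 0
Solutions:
 g(a) = C1/sqrt(sin(a))


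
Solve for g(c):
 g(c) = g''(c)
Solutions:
 g(c) = C1*exp(-c) + C2*exp(c)


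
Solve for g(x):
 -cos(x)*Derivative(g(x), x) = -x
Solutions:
 g(x) = C1 + Integral(x/cos(x), x)


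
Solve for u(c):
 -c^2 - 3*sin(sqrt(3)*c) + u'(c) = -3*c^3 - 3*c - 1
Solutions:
 u(c) = C1 - 3*c^4/4 + c^3/3 - 3*c^2/2 - c - sqrt(3)*cos(sqrt(3)*c)


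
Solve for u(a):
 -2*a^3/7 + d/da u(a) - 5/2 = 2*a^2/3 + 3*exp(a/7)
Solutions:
 u(a) = C1 + a^4/14 + 2*a^3/9 + 5*a/2 + 21*exp(a/7)


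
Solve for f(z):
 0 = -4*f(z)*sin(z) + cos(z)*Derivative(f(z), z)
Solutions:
 f(z) = C1/cos(z)^4


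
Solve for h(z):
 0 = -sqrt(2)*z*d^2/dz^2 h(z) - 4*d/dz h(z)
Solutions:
 h(z) = C1 + C2*z^(1 - 2*sqrt(2))


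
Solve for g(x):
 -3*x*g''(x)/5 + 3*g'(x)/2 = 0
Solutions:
 g(x) = C1 + C2*x^(7/2)


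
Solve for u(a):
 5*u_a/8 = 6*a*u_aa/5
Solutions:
 u(a) = C1 + C2*a^(73/48)


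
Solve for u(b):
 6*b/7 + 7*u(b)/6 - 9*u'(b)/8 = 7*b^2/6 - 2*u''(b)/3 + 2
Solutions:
 u(b) = b^2 + 117*b/98 + (C1*sin(sqrt(1063)*b/32) + C2*cos(sqrt(1063)*b/32))*exp(27*b/32) + 4727/2744


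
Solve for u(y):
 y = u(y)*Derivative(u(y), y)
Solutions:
 u(y) = -sqrt(C1 + y^2)
 u(y) = sqrt(C1 + y^2)


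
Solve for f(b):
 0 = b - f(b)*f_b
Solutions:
 f(b) = -sqrt(C1 + b^2)
 f(b) = sqrt(C1 + b^2)


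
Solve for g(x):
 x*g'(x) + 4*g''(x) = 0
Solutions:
 g(x) = C1 + C2*erf(sqrt(2)*x/4)


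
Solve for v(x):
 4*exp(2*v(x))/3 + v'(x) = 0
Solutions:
 v(x) = log(-sqrt(1/(C1 + 4*x))) - log(2) + log(6)/2
 v(x) = log(1/(C1 + 4*x))/2 - log(2) + log(6)/2


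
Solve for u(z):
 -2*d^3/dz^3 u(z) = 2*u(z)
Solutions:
 u(z) = C3*exp(-z) + (C1*sin(sqrt(3)*z/2) + C2*cos(sqrt(3)*z/2))*exp(z/2)


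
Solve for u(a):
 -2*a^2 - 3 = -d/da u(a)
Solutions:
 u(a) = C1 + 2*a^3/3 + 3*a


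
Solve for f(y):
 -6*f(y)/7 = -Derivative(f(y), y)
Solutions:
 f(y) = C1*exp(6*y/7)


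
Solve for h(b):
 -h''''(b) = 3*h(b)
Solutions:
 h(b) = (C1*sin(sqrt(2)*3^(1/4)*b/2) + C2*cos(sqrt(2)*3^(1/4)*b/2))*exp(-sqrt(2)*3^(1/4)*b/2) + (C3*sin(sqrt(2)*3^(1/4)*b/2) + C4*cos(sqrt(2)*3^(1/4)*b/2))*exp(sqrt(2)*3^(1/4)*b/2)


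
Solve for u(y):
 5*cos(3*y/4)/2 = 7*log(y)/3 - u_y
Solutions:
 u(y) = C1 + 7*y*log(y)/3 - 7*y/3 - 10*sin(3*y/4)/3


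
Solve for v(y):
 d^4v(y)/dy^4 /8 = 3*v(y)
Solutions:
 v(y) = C1*exp(-24^(1/4)*y) + C2*exp(24^(1/4)*y) + C3*sin(24^(1/4)*y) + C4*cos(24^(1/4)*y)


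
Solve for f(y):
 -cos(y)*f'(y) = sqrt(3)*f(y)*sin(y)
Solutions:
 f(y) = C1*cos(y)^(sqrt(3))


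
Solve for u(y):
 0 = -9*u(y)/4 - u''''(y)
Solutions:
 u(y) = (C1*sin(sqrt(3)*y/2) + C2*cos(sqrt(3)*y/2))*exp(-sqrt(3)*y/2) + (C3*sin(sqrt(3)*y/2) + C4*cos(sqrt(3)*y/2))*exp(sqrt(3)*y/2)


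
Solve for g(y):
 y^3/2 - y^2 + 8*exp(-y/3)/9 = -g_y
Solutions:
 g(y) = C1 - y^4/8 + y^3/3 + 8*exp(-y/3)/3


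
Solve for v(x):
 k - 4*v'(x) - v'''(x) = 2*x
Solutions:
 v(x) = C1 + C2*sin(2*x) + C3*cos(2*x) + k*x/4 - x^2/4


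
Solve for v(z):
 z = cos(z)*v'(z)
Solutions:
 v(z) = C1 + Integral(z/cos(z), z)


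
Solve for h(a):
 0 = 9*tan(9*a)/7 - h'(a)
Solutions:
 h(a) = C1 - log(cos(9*a))/7


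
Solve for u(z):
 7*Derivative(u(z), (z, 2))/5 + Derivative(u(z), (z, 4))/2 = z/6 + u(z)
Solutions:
 u(z) = C1*exp(-sqrt(5)*z*sqrt(-7 + 3*sqrt(11))/5) + C2*exp(sqrt(5)*z*sqrt(-7 + 3*sqrt(11))/5) + C3*sin(sqrt(5)*z*sqrt(7 + 3*sqrt(11))/5) + C4*cos(sqrt(5)*z*sqrt(7 + 3*sqrt(11))/5) - z/6


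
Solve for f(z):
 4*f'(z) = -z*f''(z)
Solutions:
 f(z) = C1 + C2/z^3


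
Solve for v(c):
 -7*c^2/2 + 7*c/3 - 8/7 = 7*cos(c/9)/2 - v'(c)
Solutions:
 v(c) = C1 + 7*c^3/6 - 7*c^2/6 + 8*c/7 + 63*sin(c/9)/2


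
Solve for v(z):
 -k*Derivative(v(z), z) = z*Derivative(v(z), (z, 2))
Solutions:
 v(z) = C1 + z^(1 - re(k))*(C2*sin(log(z)*Abs(im(k))) + C3*cos(log(z)*im(k)))


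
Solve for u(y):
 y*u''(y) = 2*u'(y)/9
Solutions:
 u(y) = C1 + C2*y^(11/9)


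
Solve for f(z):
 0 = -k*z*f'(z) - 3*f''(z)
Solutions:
 f(z) = Piecewise((-sqrt(6)*sqrt(pi)*C1*erf(sqrt(6)*sqrt(k)*z/6)/(2*sqrt(k)) - C2, (k > 0) | (k < 0)), (-C1*z - C2, True))


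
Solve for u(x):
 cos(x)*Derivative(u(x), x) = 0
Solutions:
 u(x) = C1


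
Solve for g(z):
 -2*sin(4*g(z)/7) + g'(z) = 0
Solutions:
 -2*z + 7*log(cos(4*g(z)/7) - 1)/8 - 7*log(cos(4*g(z)/7) + 1)/8 = C1


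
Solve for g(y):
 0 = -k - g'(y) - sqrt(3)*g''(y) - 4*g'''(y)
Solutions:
 g(y) = C1 - k*y + (C2*sin(sqrt(13)*y/8) + C3*cos(sqrt(13)*y/8))*exp(-sqrt(3)*y/8)


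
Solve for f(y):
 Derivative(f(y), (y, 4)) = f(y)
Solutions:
 f(y) = C1*exp(-y) + C2*exp(y) + C3*sin(y) + C4*cos(y)


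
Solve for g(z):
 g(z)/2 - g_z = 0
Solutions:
 g(z) = C1*exp(z/2)


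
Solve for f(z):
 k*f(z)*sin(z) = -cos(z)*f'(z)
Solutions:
 f(z) = C1*exp(k*log(cos(z)))


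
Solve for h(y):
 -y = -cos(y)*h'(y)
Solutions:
 h(y) = C1 + Integral(y/cos(y), y)


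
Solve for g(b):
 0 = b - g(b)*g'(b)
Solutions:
 g(b) = -sqrt(C1 + b^2)
 g(b) = sqrt(C1 + b^2)


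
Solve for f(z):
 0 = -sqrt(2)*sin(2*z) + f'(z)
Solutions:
 f(z) = C1 - sqrt(2)*cos(2*z)/2


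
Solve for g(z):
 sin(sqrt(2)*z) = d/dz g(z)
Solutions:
 g(z) = C1 - sqrt(2)*cos(sqrt(2)*z)/2


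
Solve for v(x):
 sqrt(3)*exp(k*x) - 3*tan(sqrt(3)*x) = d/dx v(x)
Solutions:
 v(x) = C1 + sqrt(3)*Piecewise((exp(k*x)/k, Ne(k, 0)), (x, True)) + sqrt(3)*log(cos(sqrt(3)*x))


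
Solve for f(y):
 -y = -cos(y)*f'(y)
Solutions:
 f(y) = C1 + Integral(y/cos(y), y)


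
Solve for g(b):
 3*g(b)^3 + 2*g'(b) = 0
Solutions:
 g(b) = -sqrt(-1/(C1 - 3*b))
 g(b) = sqrt(-1/(C1 - 3*b))


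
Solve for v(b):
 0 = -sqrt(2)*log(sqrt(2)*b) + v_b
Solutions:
 v(b) = C1 + sqrt(2)*b*log(b) - sqrt(2)*b + sqrt(2)*b*log(2)/2
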